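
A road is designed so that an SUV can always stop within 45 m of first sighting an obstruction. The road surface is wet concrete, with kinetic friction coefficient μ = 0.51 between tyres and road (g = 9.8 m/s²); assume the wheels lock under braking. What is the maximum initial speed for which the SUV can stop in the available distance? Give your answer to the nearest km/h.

Maximum speed ≈ 76 km/h

a = μg = 0.51 × 9.8 = 4.998 m/s².
v²/(2a) = d ⇒ v = √(2 × 4.998 × 45) = √449.82 = 21.2090 m/s.
21.2090 m/s × 3.6 = 76.352 km/h.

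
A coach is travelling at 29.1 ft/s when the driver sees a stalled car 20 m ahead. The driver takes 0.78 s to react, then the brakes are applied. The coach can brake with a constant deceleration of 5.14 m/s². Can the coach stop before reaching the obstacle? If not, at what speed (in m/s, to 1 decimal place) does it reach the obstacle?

Yes — it stops about 5.4 m short of the obstacle, so it never reaches it

29.1 ft/s × 0.3048 = 8.8697 m/s.
Reaction distance = 8.8697 × 0.78 = 6.918 m.
Braking distance = v²/(2a) = 78.672 / 10.280 = 7.653 m.
Total stopping distance = 6.918 + 7.653 = 14.571 m, vs 20 m available — it stops with 20 − 14.571 = 5.429 m to spare.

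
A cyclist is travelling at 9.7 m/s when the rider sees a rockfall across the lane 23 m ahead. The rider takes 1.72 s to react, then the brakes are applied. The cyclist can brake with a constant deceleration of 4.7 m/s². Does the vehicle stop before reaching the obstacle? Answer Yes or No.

Reaction distance = 9.7000 × 1.72 = 16.684 m.
Braking distance = v²/(2a) = 94.090 / 9.400 = 10.010 m.
Total stopping distance = 16.684 + 10.010 = 26.694 m, vs 23 m available — it cannot stop in time and overshoots by 26.694 − 23 = 3.694 m.

No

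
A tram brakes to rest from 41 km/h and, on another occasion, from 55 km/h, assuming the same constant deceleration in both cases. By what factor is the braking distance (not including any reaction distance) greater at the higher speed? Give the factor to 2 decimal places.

Braking distance d = v²/(2a), so with a fixed, d ∝ v².
Factor = (55/41)² = 1.3415² = 1.7996.

Factor ≈ 1.80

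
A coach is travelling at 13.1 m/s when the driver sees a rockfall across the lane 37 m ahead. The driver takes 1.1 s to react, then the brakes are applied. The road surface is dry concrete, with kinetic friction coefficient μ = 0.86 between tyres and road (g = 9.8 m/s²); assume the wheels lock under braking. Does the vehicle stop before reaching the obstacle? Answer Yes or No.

Yes

a = μg = 0.86 × 9.8 = 8.428 m/s².
Reaction distance = 13.1000 × 1.1 = 14.410 m.
Braking distance = v²/(2a) = 171.610 / 16.856 = 10.181 m.
Total stopping distance = 14.410 + 10.181 = 24.591 m, vs 37 m available — it stops with 37 − 24.591 = 12.409 m to spare.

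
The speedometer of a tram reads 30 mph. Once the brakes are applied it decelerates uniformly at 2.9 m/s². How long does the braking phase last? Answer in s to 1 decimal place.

Braking time ≈ 4.6 s

30 mph × 0.44704 = 13.4112 m/s.
Braking time = v/a = 13.4112 / 2.900 = 4.625 s.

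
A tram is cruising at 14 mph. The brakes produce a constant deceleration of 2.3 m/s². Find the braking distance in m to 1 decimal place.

Braking distance ≈ 8.5 m

14 mph × 0.44704 = 6.2586 m/s.
Braking distance = v²/(2a) = 6.2586² / (2 × 2.300) = 39.170 / 4.600 = 8.515 m.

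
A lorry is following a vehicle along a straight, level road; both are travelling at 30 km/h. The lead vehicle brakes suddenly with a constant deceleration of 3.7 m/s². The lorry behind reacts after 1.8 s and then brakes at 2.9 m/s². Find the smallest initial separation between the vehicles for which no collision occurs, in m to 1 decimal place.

Minimum gap ≈ 17.6 m

30 km/h ÷ 3.6 = 8.3333 m/s.
Leader travels v²/(2a_L) = 69.444 / 7.400 = 9.384 m before stopping.
Follower covers v·t_r = 8.3333 × 1.8 = 15.000 m while reacting, then v²/(2a_F) = 69.444 / 5.800 = 11.973 m while braking, for a total of 15.000 + 11.973 = 26.973 m.
Since a_F ≤ a_L and the follower starts braking later, the follower is never slower than the leader, so the closest approach is when both have stopped.
Minimum gap = 26.973 − 9.384 = 17.589 m.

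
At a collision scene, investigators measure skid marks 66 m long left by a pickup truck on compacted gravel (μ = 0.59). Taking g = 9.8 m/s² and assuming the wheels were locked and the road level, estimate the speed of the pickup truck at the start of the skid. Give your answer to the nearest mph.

Deceleration a = μg = 0.59 × 9.8 = 5.782 m/s².
v = √(2a·d) = √(2 × 5.782 × 66) = √763.224 = 27.6265 m/s.
= 27.6265 ÷ 0.44704 = 61.799 mph.

Initial speed ≈ 62 mph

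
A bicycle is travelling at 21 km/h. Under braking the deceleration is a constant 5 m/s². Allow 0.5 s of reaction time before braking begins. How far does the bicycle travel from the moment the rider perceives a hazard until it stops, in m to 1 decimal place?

Total stopping distance ≈ 6.3 m

21 km/h ÷ 3.6 = 5.8333 m/s.
Reaction distance = v·t_r = 5.8333 × 0.5 = 2.917 m.
Braking distance = v²/(2a) = 5.8333² / (2 × 5.000) = 34.027 / 10.000 = 3.403 m.
Total = 2.917 + 3.403 = 6.320 m.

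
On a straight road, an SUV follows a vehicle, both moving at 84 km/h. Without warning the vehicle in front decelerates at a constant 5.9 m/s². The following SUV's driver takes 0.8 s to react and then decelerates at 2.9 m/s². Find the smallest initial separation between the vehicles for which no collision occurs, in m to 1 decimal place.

Minimum gap ≈ 66.4 m

84 km/h ÷ 3.6 = 23.3333 m/s.
Leader travels v²/(2a_L) = 544.443 / 11.800 = 46.139 m before stopping.
Follower covers v·t_r = 23.3333 × 0.8 = 18.667 m while reacting, then v²/(2a_F) = 544.443 / 5.800 = 93.869 m while braking, for a total of 18.667 + 93.869 = 112.536 m.
Since a_F ≤ a_L and the follower starts braking later, the follower is never slower than the leader, so the closest approach is when both have stopped.
Minimum gap = 112.536 − 46.139 = 66.397 m.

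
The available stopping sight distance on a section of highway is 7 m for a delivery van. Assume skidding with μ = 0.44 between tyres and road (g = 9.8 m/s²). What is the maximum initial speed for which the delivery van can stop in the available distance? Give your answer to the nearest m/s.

a = μg = 0.44 × 9.8 = 4.312 m/s².
v²/(2a) = d ⇒ v = √(2 × 4.312 × 7) = √60.37 = 7.7698 m/s.

Maximum speed ≈ 8 m/s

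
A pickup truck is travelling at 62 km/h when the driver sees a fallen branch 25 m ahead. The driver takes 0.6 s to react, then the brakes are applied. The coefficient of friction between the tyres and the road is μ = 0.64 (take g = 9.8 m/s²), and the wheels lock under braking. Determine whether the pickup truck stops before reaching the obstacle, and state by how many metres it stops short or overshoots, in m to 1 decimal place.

No — it overshoots by 9.0 m

62 km/h ÷ 3.6 = 17.2222 m/s.
a = μg = 0.64 × 9.8 = 6.272 m/s².
Reaction distance = 17.2222 × 0.6 = 10.333 m.
Braking distance = v²/(2a) = 296.604 / 12.544 = 23.645 m.
Total stopping distance = 10.333 + 23.645 = 33.978 m, vs 25 m available — it cannot stop in time and overshoots by 33.978 − 25 = 8.978 m.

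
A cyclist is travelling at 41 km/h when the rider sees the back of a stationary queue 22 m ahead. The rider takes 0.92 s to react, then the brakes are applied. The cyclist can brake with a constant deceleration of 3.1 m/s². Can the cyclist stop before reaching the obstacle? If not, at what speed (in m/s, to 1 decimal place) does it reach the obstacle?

No — it strikes the obstacle at 7.6 m/s

41 km/h ÷ 3.6 = 11.3889 m/s.
Reaction distance = 11.3889 × 0.92 = 10.478 m.
Braking distance needed to stop: v²/(2a) = 129.707 / 6.200 = 20.920 m, so total needed = 10.478 + 20.920 = 31.398 m > 22 m — it cannot stop.
Distance remaining when braking begins: 22 − 10.478 = 11.522 m.
v² = v₀² − 2a·d = 129.707 − 2 × 3.100 × 11.522 = 58.271 m²/s².
v = √58.271 = 7.634 m/s.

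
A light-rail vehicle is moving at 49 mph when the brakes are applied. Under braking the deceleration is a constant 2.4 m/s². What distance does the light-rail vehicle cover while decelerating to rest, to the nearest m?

Braking distance ≈ 100 m

49 mph × 0.44704 = 21.9050 m/s.
Braking distance = v²/(2a) = 21.9050² / (2 × 2.400) = 479.829 / 4.800 = 99.964 m.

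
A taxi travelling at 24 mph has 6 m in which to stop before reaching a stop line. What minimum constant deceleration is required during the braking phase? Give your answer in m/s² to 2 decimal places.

24 mph × 0.44704 = 10.7290 m/s.
v² = 2a·d ⇒ a = v²/(2d) = 10.7290² / (2 × 6.000) = 115.111 / 12.000 = 9.5926 m/s².

Required deceleration ≈ 9.59 m/s²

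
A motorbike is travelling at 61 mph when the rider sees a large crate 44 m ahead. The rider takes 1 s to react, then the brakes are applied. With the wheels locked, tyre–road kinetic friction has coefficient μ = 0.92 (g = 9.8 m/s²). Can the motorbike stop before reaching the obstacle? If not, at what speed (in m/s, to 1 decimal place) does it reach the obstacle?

61 mph × 0.44704 = 27.2694 m/s.
a = μg = 0.92 × 9.8 = 9.016 m/s².
Reaction distance = 27.2694 × 1 = 27.269 m.
Braking distance needed to stop: v²/(2a) = 743.620 / 18.032 = 41.239 m, so total needed = 27.269 + 41.239 = 68.508 m > 44 m — it cannot stop.
Distance remaining when braking begins: 44 − 27.269 = 16.731 m.
v² = v₀² − 2a·d = 743.620 − 2 × 9.016 × 16.731 = 441.927 m²/s².
v = √441.927 = 21.022 m/s.

No — it strikes the obstacle at 21.0 m/s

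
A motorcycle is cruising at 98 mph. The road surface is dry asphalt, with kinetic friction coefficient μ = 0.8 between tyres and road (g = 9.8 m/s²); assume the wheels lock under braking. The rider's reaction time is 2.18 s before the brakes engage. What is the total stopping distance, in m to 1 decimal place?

Total stopping distance ≈ 217.9 m

98 mph × 0.44704 = 43.8099 m/s.
a = μg = 0.8 × 9.8 = 7.840 m/s².
Reaction distance = v·t_r = 43.8099 × 2.18 = 95.506 m.
Braking distance = v²/(2a) = 43.8099² / (2 × 7.840) = 1919.307 / 15.680 = 122.405 m.
Total = 95.506 + 122.405 = 217.911 m.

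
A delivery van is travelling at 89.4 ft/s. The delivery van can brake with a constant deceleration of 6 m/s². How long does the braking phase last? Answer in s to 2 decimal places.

89.4 ft/s × 0.3048 = 27.2491 m/s.
Braking time = v/a = 27.2491 / 6.000 = 4.542 s.

Braking time ≈ 4.54 s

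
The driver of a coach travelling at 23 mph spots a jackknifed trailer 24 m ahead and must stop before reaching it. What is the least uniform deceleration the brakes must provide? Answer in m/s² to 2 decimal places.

Required deceleration ≈ 2.20 m/s²

23 mph × 0.44704 = 10.2819 m/s.
v² = 2a·d ⇒ a = v²/(2d) = 10.2819² / (2 × 24.000) = 105.717 / 48.000 = 2.2024 m/s².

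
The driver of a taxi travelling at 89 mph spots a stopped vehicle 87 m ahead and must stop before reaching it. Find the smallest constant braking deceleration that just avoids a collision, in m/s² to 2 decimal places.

Required deceleration ≈ 9.10 m/s²

89 mph × 0.44704 = 39.7866 m/s.
v² = 2a·d ⇒ a = v²/(2d) = 39.7866² / (2 × 87.000) = 1582.974 / 174.000 = 9.0976 m/s².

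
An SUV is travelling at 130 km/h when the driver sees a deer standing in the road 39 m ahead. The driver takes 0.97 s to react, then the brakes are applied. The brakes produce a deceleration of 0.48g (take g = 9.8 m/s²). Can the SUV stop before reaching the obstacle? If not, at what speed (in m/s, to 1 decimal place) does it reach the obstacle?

130 km/h ÷ 3.6 = 36.1111 m/s.
a = 0.48 × 9.8 = 4.704 m/s².
Reaction distance = 36.1111 × 0.97 = 35.028 m.
Braking distance needed to stop: v²/(2a) = 1304.012 / 9.408 = 138.607 m, so total needed = 35.028 + 138.607 = 173.635 m > 39 m — it cannot stop.
Distance remaining when braking begins: 39 − 35.028 = 3.972 m.
v² = v₀² − 2a·d = 1304.012 − 2 × 4.704 × 3.972 = 1266.643 m²/s².
v = √1266.643 = 35.590 m/s.

No — it strikes the obstacle at 35.6 m/s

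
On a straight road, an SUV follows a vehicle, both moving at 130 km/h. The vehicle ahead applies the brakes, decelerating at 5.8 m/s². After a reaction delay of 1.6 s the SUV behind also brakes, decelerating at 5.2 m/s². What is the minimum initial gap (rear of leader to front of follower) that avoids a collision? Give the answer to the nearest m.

130 km/h ÷ 3.6 = 36.1111 m/s.
Leader travels v²/(2a_L) = 1304.012 / 11.600 = 112.415 m before stopping.
Follower covers v·t_r = 36.1111 × 1.6 = 57.778 m while reacting, then v²/(2a_F) = 1304.012 / 10.400 = 125.386 m while braking, for a total of 57.778 + 125.386 = 183.164 m.
Since a_F ≤ a_L and the follower starts braking later, the follower is never slower than the leader, so the closest approach is when both have stopped.
Minimum gap = 183.164 − 112.415 = 70.749 m.

Minimum gap ≈ 71 m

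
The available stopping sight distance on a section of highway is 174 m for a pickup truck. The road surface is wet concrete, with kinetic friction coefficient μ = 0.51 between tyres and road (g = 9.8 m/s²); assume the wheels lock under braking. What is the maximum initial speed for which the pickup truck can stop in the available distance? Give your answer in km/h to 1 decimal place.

Maximum speed ≈ 150.1 km/h

a = μg = 0.51 × 9.8 = 4.998 m/s².
v²/(2a) = d ⇒ v = √(2 × 4.998 × 174) = √1739.30 = 41.7049 m/s.
41.7049 m/s × 3.6 = 150.138 km/h.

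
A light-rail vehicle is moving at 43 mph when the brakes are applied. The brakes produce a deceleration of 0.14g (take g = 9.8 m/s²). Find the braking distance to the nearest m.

43 mph × 0.44704 = 19.2227 m/s.
a = 0.14 × 9.8 = 1.372 m/s².
Braking distance = v²/(2a) = 19.2227² / (2 × 1.372) = 369.512 / 2.744 = 134.662 m.

Braking distance ≈ 135 m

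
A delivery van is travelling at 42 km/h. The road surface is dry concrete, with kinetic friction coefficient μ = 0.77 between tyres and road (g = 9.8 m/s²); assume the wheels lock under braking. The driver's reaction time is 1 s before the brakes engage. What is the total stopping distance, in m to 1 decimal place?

42 km/h ÷ 3.6 = 11.6667 m/s.
a = μg = 0.77 × 9.8 = 7.546 m/s².
Reaction distance = v·t_r = 11.6667 × 1 = 11.667 m.
Braking distance = v²/(2a) = 11.6667² / (2 × 7.546) = 136.112 / 15.092 = 9.019 m.
Total = 11.667 + 9.019 = 20.686 m.

Total stopping distance ≈ 20.7 m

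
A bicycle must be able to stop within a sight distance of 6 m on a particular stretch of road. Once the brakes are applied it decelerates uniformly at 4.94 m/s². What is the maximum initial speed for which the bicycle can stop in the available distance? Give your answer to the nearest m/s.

v²/(2a) = d ⇒ v = √(2 × 4.940 × 6) = √59.28 = 7.6994 m/s.

Maximum speed ≈ 8 m/s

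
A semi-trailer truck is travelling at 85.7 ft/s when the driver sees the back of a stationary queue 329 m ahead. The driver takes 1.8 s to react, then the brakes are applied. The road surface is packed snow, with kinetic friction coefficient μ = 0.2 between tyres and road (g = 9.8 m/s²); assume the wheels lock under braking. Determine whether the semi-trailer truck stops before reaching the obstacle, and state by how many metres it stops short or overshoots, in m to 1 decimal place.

85.7 ft/s × 0.3048 = 26.1214 m/s.
a = μg = 0.2 × 9.8 = 1.960 m/s².
Reaction distance = 26.1214 × 1.8 = 47.019 m.
Braking distance = v²/(2a) = 682.328 / 3.920 = 174.063 m.
Total stopping distance = 47.019 + 174.063 = 221.082 m, vs 329 m available — it stops with 329 − 221.082 = 107.918 m to spare.

Yes — it stops 107.9 m short of the obstacle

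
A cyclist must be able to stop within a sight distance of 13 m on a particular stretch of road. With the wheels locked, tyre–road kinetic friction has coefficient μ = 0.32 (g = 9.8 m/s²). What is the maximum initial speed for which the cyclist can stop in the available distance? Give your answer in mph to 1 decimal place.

Maximum speed ≈ 20.2 mph

a = μg = 0.32 × 9.8 = 3.136 m/s².
v²/(2a) = d ⇒ v = √(2 × 3.136 × 13) = √81.54 = 9.0300 m/s.
9.0300 m/s ÷ 0.44704 = 20.200 mph.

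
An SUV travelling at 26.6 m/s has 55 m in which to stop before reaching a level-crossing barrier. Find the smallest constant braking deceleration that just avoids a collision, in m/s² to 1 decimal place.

v² = 2a·d ⇒ a = v²/(2d) = 26.6000² / (2 × 55.000) = 707.560 / 110.000 = 6.4324 m/s².

Required deceleration ≈ 6.4 m/s²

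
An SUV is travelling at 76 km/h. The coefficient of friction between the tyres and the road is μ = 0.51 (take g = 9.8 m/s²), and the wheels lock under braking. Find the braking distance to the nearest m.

Braking distance ≈ 45 m

76 km/h ÷ 3.6 = 21.1111 m/s.
a = μg = 0.51 × 9.8 = 4.998 m/s².
Braking distance = v²/(2a) = 21.1111² / (2 × 4.998) = 445.679 / 9.996 = 44.586 m.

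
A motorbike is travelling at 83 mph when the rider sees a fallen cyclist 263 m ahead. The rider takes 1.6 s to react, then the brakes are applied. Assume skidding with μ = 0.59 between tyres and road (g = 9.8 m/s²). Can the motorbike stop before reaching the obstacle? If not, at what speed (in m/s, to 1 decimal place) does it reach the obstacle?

Yes — it stops about 84.6 m short of the obstacle, so it never reaches it

83 mph × 0.44704 = 37.1043 m/s.
a = μg = 0.59 × 9.8 = 5.782 m/s².
Reaction distance = 37.1043 × 1.6 = 59.367 m.
Braking distance = v²/(2a) = 1376.729 / 11.564 = 119.053 m.
Total stopping distance = 59.367 + 119.053 = 178.420 m, vs 263 m available — it stops with 263 − 178.420 = 84.580 m to spare.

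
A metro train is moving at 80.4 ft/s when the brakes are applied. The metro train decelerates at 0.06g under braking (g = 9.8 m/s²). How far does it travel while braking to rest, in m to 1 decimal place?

Braking distance ≈ 510.7 m

80.4 ft/s × 0.3048 = 24.5059 m/s.
a = 0.06 × 9.8 = 0.588 m/s².
Braking distance = v²/(2a) = 24.5059² / (2 × 0.588) = 600.539 / 1.176 = 510.662 m.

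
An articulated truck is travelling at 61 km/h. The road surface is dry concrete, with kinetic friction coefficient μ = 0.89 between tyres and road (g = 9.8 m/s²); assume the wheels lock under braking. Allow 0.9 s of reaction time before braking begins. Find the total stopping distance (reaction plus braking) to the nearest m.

Total stopping distance ≈ 32 m

61 km/h ÷ 3.6 = 16.9444 m/s.
a = μg = 0.89 × 9.8 = 8.722 m/s².
Reaction distance = v·t_r = 16.9444 × 0.9 = 15.250 m.
Braking distance = v²/(2a) = 16.9444² / (2 × 8.722) = 287.113 / 17.444 = 16.459 m.
Total = 15.250 + 16.459 = 31.709 m.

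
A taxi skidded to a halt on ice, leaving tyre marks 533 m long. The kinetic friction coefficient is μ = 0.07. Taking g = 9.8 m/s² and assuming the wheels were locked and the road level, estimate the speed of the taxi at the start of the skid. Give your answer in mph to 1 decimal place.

Deceleration a = μg = 0.07 × 9.8 = 0.686 m/s².
v = √(2a·d) = √(2 × 0.686 × 533) = √731.276 = 27.0421 m/s.
= 27.0421 ÷ 0.44704 = 60.491 mph.

Initial speed ≈ 60.5 mph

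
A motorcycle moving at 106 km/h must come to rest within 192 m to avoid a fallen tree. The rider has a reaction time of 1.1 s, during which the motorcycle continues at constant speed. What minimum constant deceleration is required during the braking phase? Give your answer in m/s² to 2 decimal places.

106 km/h ÷ 3.6 = 29.4444 m/s.
Distance covered during reaction = 29.4444 × 1.1 = 32.389 m.
Distance available for braking: 192 − 32.389 = 159.611 m.
v² = 2a·d ⇒ a = v²/(2d) = 29.4444² / (2 × 159.611) = 866.973 / 319.222 = 2.7159 m/s².

Required deceleration ≈ 2.72 m/s²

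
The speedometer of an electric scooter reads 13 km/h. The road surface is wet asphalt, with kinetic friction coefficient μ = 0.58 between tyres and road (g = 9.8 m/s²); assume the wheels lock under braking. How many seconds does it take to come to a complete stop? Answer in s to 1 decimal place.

13 km/h ÷ 3.6 = 3.6111 m/s.
a = μg = 0.58 × 9.8 = 5.684 m/s².
Braking time = v/a = 3.6111 / 5.684 = 0.635 s.

Braking time ≈ 0.6 s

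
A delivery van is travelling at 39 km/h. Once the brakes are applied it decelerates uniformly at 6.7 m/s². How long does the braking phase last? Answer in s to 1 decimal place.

39 km/h ÷ 3.6 = 10.8333 m/s.
Braking time = v/a = 10.8333 / 6.700 = 1.617 s.

Braking time ≈ 1.6 s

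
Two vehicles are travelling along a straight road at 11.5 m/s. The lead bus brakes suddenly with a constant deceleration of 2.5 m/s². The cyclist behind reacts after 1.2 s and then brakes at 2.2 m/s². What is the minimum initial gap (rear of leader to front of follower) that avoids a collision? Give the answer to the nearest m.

Leader travels v²/(2a_L) = 132.250 / 5.000 = 26.450 m before stopping.
Follower covers v·t_r = 11.5000 × 1.2 = 13.800 m while reacting, then v²/(2a_F) = 132.250 / 4.400 = 30.057 m while braking, for a total of 13.800 + 30.057 = 43.857 m.
Since a_F ≤ a_L and the follower starts braking later, the follower is never slower than the leader, so the closest approach is when both have stopped.
Minimum gap = 43.857 − 26.450 = 17.407 m.

Minimum gap ≈ 17 m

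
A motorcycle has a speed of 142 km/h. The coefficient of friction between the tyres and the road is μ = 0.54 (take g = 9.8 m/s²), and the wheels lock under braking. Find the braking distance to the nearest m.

Braking distance ≈ 147 m

142 km/h ÷ 3.6 = 39.4444 m/s.
a = μg = 0.54 × 9.8 = 5.292 m/s².
Braking distance = v²/(2a) = 39.4444² / (2 × 5.292) = 1555.861 / 10.584 = 147.001 m.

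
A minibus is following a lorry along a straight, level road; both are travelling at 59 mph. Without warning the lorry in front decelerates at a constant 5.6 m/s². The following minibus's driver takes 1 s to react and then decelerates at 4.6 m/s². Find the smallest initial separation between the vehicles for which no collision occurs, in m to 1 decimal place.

Minimum gap ≈ 39.9 m

59 mph × 0.44704 = 26.3754 m/s.
Leader travels v²/(2a_L) = 695.662 / 11.200 = 62.113 m before stopping.
Follower covers v·t_r = 26.3754 × 1 = 26.375 m while reacting, then v²/(2a_F) = 695.662 / 9.200 = 75.615 m while braking, for a total of 26.375 + 75.615 = 101.990 m.
Since a_F ≤ a_L and the follower starts braking later, the follower is never slower than the leader, so the closest approach is when both have stopped.
Minimum gap = 101.990 − 62.113 = 39.877 m.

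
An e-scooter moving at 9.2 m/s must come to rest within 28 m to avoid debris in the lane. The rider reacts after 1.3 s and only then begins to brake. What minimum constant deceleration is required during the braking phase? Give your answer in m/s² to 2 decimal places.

Required deceleration ≈ 2.64 m/s²

Distance covered during reaction = 9.2000 × 1.3 = 11.960 m.
Distance available for braking: 28 − 11.960 = 16.040 m.
v² = 2a·d ⇒ a = v²/(2d) = 9.2000² / (2 × 16.040) = 84.640 / 32.080 = 2.6384 m/s².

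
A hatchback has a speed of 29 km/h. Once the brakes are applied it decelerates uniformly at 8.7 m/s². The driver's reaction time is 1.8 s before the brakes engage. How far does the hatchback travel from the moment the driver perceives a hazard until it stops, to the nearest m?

Total stopping distance ≈ 18 m

29 km/h ÷ 3.6 = 8.0556 m/s.
Reaction distance = v·t_r = 8.0556 × 1.8 = 14.500 m.
Braking distance = v²/(2a) = 8.0556² / (2 × 8.700) = 64.893 / 17.400 = 3.729 m.
Total = 14.500 + 3.729 = 18.229 m.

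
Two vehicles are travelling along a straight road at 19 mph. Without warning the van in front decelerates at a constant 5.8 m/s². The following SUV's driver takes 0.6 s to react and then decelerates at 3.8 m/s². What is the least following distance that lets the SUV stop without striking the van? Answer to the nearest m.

19 mph × 0.44704 = 8.4938 m/s.
Leader travels v²/(2a_L) = 72.145 / 11.600 = 6.219 m before stopping.
Follower covers v·t_r = 8.4938 × 0.6 = 5.096 m while reacting, then v²/(2a_F) = 72.145 / 7.600 = 9.493 m while braking, for a total of 5.096 + 9.493 = 14.589 m.
Since a_F ≤ a_L and the follower starts braking later, the follower is never slower than the leader, so the closest approach is when both have stopped.
Minimum gap = 14.589 − 6.219 = 8.370 m.

Minimum gap ≈ 8 m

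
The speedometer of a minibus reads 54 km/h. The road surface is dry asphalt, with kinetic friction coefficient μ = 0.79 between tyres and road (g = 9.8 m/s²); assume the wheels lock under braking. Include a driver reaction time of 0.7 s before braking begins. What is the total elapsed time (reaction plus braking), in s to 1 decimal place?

54 km/h ÷ 3.6 = 15.0000 m/s.
a = μg = 0.79 × 9.8 = 7.742 m/s².
Braking time = v/a = 15.0000 / 7.742 = 1.937 s.
Total = 0.7 + 1.937 = 2.637 s.

Total time ≈ 2.6 s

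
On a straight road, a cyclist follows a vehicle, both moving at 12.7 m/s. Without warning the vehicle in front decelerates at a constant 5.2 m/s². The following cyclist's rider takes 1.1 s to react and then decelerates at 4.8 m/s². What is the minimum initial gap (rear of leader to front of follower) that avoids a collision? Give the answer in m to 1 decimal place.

Leader travels v²/(2a_L) = 161.290 / 10.400 = 15.509 m before stopping.
Follower covers v·t_r = 12.7000 × 1.1 = 13.970 m while reacting, then v²/(2a_F) = 161.290 / 9.600 = 16.801 m while braking, for a total of 13.970 + 16.801 = 30.771 m.
Since a_F ≤ a_L and the follower starts braking later, the follower is never slower than the leader, so the closest approach is when both have stopped.
Minimum gap = 30.771 − 15.509 = 15.262 m.

Minimum gap ≈ 15.3 m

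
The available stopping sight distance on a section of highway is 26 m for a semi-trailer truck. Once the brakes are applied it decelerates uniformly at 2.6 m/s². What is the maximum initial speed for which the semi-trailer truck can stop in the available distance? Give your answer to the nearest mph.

Maximum speed ≈ 26 mph

v²/(2a) = d ⇒ v = √(2 × 2.600 × 26) = √135.20 = 11.6276 m/s.
11.6276 m/s ÷ 0.44704 = 26.010 mph.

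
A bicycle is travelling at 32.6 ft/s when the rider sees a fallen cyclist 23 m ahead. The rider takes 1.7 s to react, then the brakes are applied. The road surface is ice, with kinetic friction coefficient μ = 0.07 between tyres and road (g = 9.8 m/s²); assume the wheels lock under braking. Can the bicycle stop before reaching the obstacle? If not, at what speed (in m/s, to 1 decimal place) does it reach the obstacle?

32.6 ft/s × 0.3048 = 9.9365 m/s.
a = μg = 0.07 × 9.8 = 0.686 m/s².
Reaction distance = 9.9365 × 1.7 = 16.892 m.
Braking distance needed to stop: v²/(2a) = 98.734 / 1.372 = 71.964 m, so total needed = 16.892 + 71.964 = 88.856 m > 23 m — it cannot stop.
Distance remaining when braking begins: 23 − 16.892 = 6.108 m.
v² = v₀² − 2a·d = 98.734 − 2 × 0.686 × 6.108 = 90.354 m²/s².
v = √90.354 = 9.505 m/s.

No — it strikes the obstacle at 9.5 m/s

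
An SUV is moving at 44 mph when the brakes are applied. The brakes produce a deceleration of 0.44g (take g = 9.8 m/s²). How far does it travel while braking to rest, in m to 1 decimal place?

Braking distance ≈ 44.9 m

44 mph × 0.44704 = 19.6698 m/s.
a = 0.44 × 9.8 = 4.312 m/s².
Braking distance = v²/(2a) = 19.6698² / (2 × 4.312) = 386.901 / 8.624 = 44.863 m.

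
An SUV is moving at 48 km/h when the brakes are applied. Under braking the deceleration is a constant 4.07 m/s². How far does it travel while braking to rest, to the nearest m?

Braking distance ≈ 22 m

48 km/h ÷ 3.6 = 13.3333 m/s.
Braking distance = v²/(2a) = 13.3333² / (2 × 4.070) = 177.777 / 8.140 = 21.840 m.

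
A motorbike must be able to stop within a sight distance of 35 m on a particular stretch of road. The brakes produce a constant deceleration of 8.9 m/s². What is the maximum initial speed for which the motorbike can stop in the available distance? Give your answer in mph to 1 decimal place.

v²/(2a) = d ⇒ v = √(2 × 8.900 × 35) = √623.00 = 24.9600 m/s.
24.9600 m/s ÷ 0.44704 = 55.834 mph.

Maximum speed ≈ 55.8 mph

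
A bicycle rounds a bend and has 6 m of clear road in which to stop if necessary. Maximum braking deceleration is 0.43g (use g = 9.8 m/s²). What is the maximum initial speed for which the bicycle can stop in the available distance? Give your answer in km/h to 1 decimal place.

Maximum speed ≈ 25.6 km/h

a = 0.43 × 9.8 = 4.214 m/s².
v²/(2a) = d ⇒ v = √(2 × 4.214 × 6) = √50.57 = 7.1113 m/s.
7.1113 m/s × 3.6 = 25.601 km/h.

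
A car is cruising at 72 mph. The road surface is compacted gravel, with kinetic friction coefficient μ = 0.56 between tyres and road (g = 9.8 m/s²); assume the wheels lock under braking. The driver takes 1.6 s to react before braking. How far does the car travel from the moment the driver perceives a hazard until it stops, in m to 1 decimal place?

72 mph × 0.44704 = 32.1869 m/s.
a = μg = 0.56 × 9.8 = 5.488 m/s².
Reaction distance = v·t_r = 32.1869 × 1.6 = 51.499 m.
Braking distance = v²/(2a) = 32.1869² / (2 × 5.488) = 1035.997 / 10.976 = 94.387 m.
Total = 51.499 + 94.387 = 145.886 m.

Total stopping distance ≈ 145.9 m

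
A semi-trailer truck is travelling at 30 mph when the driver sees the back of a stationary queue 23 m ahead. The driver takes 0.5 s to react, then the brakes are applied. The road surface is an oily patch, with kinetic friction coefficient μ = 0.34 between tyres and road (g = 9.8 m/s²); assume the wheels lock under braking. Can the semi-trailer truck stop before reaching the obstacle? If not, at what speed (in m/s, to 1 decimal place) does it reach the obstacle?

30 mph × 0.44704 = 13.4112 m/s.
a = μg = 0.34 × 9.8 = 3.332 m/s².
Reaction distance = 13.4112 × 0.5 = 6.706 m.
Braking distance needed to stop: v²/(2a) = 179.860 / 6.664 = 26.990 m, so total needed = 6.706 + 26.990 = 33.696 m > 23 m — it cannot stop.
Distance remaining when braking begins: 23 − 6.706 = 16.294 m.
v² = v₀² − 2a·d = 179.860 − 2 × 3.332 × 16.294 = 71.277 m²/s².
v = √71.277 = 8.443 m/s.

No — it strikes the obstacle at 8.4 m/s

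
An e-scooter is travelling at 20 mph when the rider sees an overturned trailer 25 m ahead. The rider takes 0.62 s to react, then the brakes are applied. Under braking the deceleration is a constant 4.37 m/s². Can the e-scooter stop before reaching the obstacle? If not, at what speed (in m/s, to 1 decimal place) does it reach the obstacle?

20 mph × 0.44704 = 8.9408 m/s.
Reaction distance = 8.9408 × 0.62 = 5.543 m.
Braking distance = v²/(2a) = 79.938 / 8.740 = 9.146 m.
Total stopping distance = 5.543 + 9.146 = 14.689 m, vs 25 m available — it stops with 25 − 14.689 = 10.311 m to spare.

Yes — it stops about 10.3 m short of the obstacle, so it never reaches it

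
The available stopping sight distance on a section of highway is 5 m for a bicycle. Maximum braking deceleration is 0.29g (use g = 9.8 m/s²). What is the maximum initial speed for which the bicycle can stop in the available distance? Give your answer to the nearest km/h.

a = 0.29 × 9.8 = 2.842 m/s².
v²/(2a) = d ⇒ v = √(2 × 2.842 × 5) = √28.42 = 5.3310 m/s.
5.3310 m/s × 3.6 = 19.192 km/h.

Maximum speed ≈ 19 km/h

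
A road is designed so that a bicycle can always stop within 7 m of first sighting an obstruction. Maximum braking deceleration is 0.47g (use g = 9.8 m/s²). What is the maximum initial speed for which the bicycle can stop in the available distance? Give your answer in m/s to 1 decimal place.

Maximum speed ≈ 8.0 m/s

a = 0.47 × 9.8 = 4.606 m/s².
v²/(2a) = d ⇒ v = √(2 × 4.606 × 7) = √64.48 = 8.0299 m/s.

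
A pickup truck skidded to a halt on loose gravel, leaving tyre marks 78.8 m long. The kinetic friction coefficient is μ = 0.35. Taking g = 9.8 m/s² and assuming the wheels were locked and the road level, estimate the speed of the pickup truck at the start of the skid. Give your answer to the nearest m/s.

Initial speed ≈ 23 m/s

Deceleration a = μg = 0.35 × 9.8 = 3.430 m/s².
v = √(2a·d) = √(2 × 3.430 × 78.8) = √540.568 = 23.2501 m/s.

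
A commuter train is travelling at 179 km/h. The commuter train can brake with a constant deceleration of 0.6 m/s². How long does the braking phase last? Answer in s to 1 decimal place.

Braking time ≈ 82.9 s

179 km/h ÷ 3.6 = 49.7222 m/s.
Braking time = v/a = 49.7222 / 0.600 = 82.870 s.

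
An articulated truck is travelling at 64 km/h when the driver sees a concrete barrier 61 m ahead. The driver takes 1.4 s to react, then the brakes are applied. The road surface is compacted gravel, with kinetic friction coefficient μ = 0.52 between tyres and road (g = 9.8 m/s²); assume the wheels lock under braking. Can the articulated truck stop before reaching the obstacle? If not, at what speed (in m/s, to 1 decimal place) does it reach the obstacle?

Yes — it stops about 5.1 m short of the obstacle, so it never reaches it

64 km/h ÷ 3.6 = 17.7778 m/s.
a = μg = 0.52 × 9.8 = 5.096 m/s².
Reaction distance = 17.7778 × 1.4 = 24.889 m.
Braking distance = v²/(2a) = 316.050 / 10.192 = 31.010 m.
Total stopping distance = 24.889 + 31.010 = 55.899 m, vs 61 m available — it stops with 61 − 55.899 = 5.101 m to spare.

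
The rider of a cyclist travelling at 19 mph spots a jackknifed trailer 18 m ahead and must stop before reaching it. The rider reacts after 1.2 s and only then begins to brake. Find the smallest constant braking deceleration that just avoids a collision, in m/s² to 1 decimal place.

Required deceleration ≈ 4.6 m/s²

19 mph × 0.44704 = 8.4938 m/s.
Distance covered during reaction = 8.4938 × 1.2 = 10.193 m.
Distance available for braking: 18 − 10.193 = 7.807 m.
v² = 2a·d ⇒ a = v²/(2d) = 8.4938² / (2 × 7.807) = 72.145 / 15.614 = 4.6205 m/s².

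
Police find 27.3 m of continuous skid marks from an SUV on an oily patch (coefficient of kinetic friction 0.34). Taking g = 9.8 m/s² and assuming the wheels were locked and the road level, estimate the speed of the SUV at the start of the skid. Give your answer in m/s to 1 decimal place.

Initial speed ≈ 13.5 m/s

Deceleration a = μg = 0.34 × 9.8 = 3.332 m/s².
v = √(2a·d) = √(2 × 3.332 × 27.3) = √181.927 = 13.4880 m/s.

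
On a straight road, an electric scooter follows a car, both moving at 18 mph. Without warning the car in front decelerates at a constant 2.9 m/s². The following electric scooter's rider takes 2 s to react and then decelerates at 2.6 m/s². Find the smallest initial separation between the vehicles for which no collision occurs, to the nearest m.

Minimum gap ≈ 17 m

18 mph × 0.44704 = 8.0467 m/s.
Leader travels v²/(2a_L) = 64.749 / 5.800 = 11.164 m before stopping.
Follower covers v·t_r = 8.0467 × 2 = 16.093 m while reacting, then v²/(2a_F) = 64.749 / 5.200 = 12.452 m while braking, for a total of 16.093 + 12.452 = 28.545 m.
Since a_F ≤ a_L and the follower starts braking later, the follower is never slower than the leader, so the closest approach is when both have stopped.
Minimum gap = 28.545 − 11.164 = 17.381 m.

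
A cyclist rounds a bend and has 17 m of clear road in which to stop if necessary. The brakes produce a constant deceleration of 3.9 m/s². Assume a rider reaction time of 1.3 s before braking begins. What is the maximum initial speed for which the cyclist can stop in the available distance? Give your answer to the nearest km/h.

Stopping distance: v·t_r + v²/(2a) = 17 with t_r = 1.3 s and a = 3.900 m/s².
So v² + 10.140 v − 132.60 = 0.
Positive root: v = −a·t_r + √((a·t_r)² + 2a·d) = −5.070 + √(25.705 + 132.60) = 7.5119 m/s.
7.5119 m/s × 3.6 = 27.043 km/h.

Maximum speed ≈ 27 km/h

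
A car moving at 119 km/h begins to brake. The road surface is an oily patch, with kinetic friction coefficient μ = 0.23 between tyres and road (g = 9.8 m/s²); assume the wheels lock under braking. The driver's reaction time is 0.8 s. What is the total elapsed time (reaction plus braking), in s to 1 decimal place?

119 km/h ÷ 3.6 = 33.0556 m/s.
a = μg = 0.23 × 9.8 = 2.254 m/s².
Braking time = v/a = 33.0556 / 2.254 = 14.665 s.
Total = 0.8 + 14.665 = 15.465 s.

Total time ≈ 15.5 s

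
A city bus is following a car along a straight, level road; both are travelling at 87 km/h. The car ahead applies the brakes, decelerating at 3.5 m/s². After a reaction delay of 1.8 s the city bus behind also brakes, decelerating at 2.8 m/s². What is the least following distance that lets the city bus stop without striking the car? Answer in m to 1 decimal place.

Minimum gap ≈ 64.4 m

87 km/h ÷ 3.6 = 24.1667 m/s.
Leader travels v²/(2a_L) = 584.029 / 7.000 = 83.433 m before stopping.
Follower covers v·t_r = 24.1667 × 1.8 = 43.500 m while reacting, then v²/(2a_F) = 584.029 / 5.600 = 104.291 m while braking, for a total of 43.500 + 104.291 = 147.791 m.
Since a_F ≤ a_L and the follower starts braking later, the follower is never slower than the leader, so the closest approach is when both have stopped.
Minimum gap = 147.791 − 83.433 = 64.358 m.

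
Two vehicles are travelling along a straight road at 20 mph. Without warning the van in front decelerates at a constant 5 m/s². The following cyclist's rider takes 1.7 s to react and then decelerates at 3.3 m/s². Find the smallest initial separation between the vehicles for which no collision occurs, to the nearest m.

Minimum gap ≈ 19 m

20 mph × 0.44704 = 8.9408 m/s.
Leader travels v²/(2a_L) = 79.938 / 10.000 = 7.994 m before stopping.
Follower covers v·t_r = 8.9408 × 1.7 = 15.199 m while reacting, then v²/(2a_F) = 79.938 / 6.600 = 12.112 m while braking, for a total of 15.199 + 12.112 = 27.311 m.
Since a_F ≤ a_L and the follower starts braking later, the follower is never slower than the leader, so the closest approach is when both have stopped.
Minimum gap = 27.311 − 7.994 = 19.317 m.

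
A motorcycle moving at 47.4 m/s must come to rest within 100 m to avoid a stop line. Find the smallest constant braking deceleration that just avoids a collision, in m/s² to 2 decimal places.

Required deceleration ≈ 11.23 m/s²

v² = 2a·d ⇒ a = v²/(2d) = 47.4000² / (2 × 100.000) = 2246.760 / 200.000 = 11.2338 m/s².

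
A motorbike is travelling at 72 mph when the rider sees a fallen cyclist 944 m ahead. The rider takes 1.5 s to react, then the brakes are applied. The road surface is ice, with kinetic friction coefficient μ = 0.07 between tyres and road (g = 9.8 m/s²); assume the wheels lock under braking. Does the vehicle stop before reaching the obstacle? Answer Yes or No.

Yes

72 mph × 0.44704 = 32.1869 m/s.
a = μg = 0.07 × 9.8 = 0.686 m/s².
Reaction distance = 32.1869 × 1.5 = 48.280 m.
Braking distance = v²/(2a) = 1035.997 / 1.372 = 755.100 m.
Total stopping distance = 48.280 + 755.100 = 803.380 m, vs 944 m available — it stops with 944 − 803.380 = 140.620 m to spare.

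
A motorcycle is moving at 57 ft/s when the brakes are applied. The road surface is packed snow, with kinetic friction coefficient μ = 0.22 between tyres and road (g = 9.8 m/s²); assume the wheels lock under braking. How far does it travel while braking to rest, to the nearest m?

57 ft/s × 0.3048 = 17.3736 m/s.
a = μg = 0.22 × 9.8 = 2.156 m/s².
Braking distance = v²/(2a) = 17.3736² / (2 × 2.156) = 301.842 / 4.312 = 70.000 m.

Braking distance ≈ 70 m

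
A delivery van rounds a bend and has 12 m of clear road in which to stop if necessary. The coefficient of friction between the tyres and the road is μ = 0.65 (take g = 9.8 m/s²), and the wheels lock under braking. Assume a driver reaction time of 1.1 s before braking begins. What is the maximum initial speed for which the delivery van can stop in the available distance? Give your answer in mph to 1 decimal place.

Maximum speed ≈ 16.1 mph

a = μg = 0.65 × 9.8 = 6.370 m/s².
Stopping distance: v·t_r + v²/(2a) = 12 with t_r = 1.1 s and a = 6.370 m/s².
So v² + 14.014 v − 152.88 = 0.
Positive root: v = −a·t_r + √((a·t_r)² + 2a·d) = −7.007 + √(49.098 + 152.88) = 7.2049 m/s.
7.2049 m/s ÷ 0.44704 = 16.117 mph.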